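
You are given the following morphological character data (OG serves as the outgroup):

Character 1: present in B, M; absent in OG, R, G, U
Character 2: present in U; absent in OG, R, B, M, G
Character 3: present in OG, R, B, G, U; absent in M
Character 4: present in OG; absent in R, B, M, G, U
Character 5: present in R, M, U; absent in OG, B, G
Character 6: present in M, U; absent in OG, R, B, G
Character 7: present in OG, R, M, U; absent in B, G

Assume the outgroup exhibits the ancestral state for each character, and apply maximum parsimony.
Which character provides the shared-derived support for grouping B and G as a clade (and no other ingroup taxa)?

Character 7

Character polarity is set by the outgroup: the derived state is whichever differs from the outgroup's state, so for Character 3, Character 4, Character 7 the derived state is 'absent', and for the remaining characters it is 'present'.
Character 1 groups B and M, which is incompatible with the clades supported by the remaining characters; treating it as convergent (homoplasy) costs fewer steps than any alternative tree.
Character 2: derived state 'present' in U only — an autapomorphy, so it tells us nothing about relationships among taxa.
Character 3 (derived state 'absent') is unique to M (autapomorphy; uninformative for grouping).
Character 4 (derived state 'absent') is shared by all ingroup taxa — unites the whole ingroup.
Only M, R, and U show the derived state 'present' for Character 5, supporting them as a clade.
Only M and U show the derived state 'present' for Character 6, supporting them as a clade.
Character 7: derived state 'absent' in B and G only — synapomorphy for {B, G}.
Most parsimonious ingroup topology: ((R,(M,U)),(B,G)).
The clade {B, G} is supported by Character 7: its derived state 'absent' occurs in exactly those taxa and in no other taxon (including the outgroup).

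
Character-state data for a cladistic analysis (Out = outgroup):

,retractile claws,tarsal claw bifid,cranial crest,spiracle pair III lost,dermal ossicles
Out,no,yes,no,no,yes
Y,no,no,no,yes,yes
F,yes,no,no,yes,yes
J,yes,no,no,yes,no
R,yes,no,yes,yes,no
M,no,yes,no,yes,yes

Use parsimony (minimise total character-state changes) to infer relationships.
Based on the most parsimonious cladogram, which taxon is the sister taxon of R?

J

Character polarity is set by the outgroup: the derived state is whichever differs from the outgroup's state, so for tarsal claw bifid, dermal ossicles the derived state is 'no', and for the remaining characters it is 'yes'.
Only F, J, and R show the derived state 'yes' for retractile claws, supporting them as a clade.
tarsal claw bifid (derived state 'no') is shared by F, J, R, and Y — a synapomorphy uniting that clade.
cranial crest (derived state 'yes') is unique to R (autapomorphy; uninformative for grouping).
spiracle pair III lost (derived state 'yes') is shared by all ingroup taxa — unites the whole ingroup.
dermal ossicles (derived state 'no') is shared by J and R — a synapomorphy uniting that clade.
Most parsimonious ingroup topology: ((Y,(F,(J,R))),M).
R and J form a cherry on this tree, so they are sister taxa.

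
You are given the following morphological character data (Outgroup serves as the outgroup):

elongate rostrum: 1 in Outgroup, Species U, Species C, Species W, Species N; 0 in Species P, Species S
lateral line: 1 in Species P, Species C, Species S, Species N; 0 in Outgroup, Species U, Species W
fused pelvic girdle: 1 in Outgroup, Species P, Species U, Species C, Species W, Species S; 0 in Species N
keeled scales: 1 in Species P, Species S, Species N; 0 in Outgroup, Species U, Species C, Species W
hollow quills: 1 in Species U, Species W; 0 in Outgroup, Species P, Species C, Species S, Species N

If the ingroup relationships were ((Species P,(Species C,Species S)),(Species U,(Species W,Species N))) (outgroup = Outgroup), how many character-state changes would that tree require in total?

10

Map each character onto ((Species P,(Species C,Species S)),(Species U,(Species W,Species N))) (rooted by Outgroup) and count the minimum state changes it requires (Fitch parsimony):
elongate rostrum: 2; lateral line: 2; fused pelvic girdle: 1; keeled scales: 3; hollow quills: 2.
Total tree length = 10.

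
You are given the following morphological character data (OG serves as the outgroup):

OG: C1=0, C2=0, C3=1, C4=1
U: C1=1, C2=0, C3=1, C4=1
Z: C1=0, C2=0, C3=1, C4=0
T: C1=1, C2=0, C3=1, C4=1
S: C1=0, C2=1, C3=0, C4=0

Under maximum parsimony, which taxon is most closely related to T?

U

Character polarity is set by the outgroup: the derived state is whichever differs from the outgroup's state, so for C3, C4 the derived state is '0', and for the remaining characters it is '1'.
Only T and U show the derived state '1' for C1, supporting them as a clade.
C2 (derived state '1') is unique to S (autapomorphy; uninformative for grouping).
C3: derived state '0' in S only — an autapomorphy, so it tells us nothing about relationships among taxa.
C4: derived state '0' in S and Z only — synapomorphy for {S, Z}.
Most parsimonious ingroup topology: ((U,T),(Z,S)).
T and U form a cherry on this tree, so they are sister taxa.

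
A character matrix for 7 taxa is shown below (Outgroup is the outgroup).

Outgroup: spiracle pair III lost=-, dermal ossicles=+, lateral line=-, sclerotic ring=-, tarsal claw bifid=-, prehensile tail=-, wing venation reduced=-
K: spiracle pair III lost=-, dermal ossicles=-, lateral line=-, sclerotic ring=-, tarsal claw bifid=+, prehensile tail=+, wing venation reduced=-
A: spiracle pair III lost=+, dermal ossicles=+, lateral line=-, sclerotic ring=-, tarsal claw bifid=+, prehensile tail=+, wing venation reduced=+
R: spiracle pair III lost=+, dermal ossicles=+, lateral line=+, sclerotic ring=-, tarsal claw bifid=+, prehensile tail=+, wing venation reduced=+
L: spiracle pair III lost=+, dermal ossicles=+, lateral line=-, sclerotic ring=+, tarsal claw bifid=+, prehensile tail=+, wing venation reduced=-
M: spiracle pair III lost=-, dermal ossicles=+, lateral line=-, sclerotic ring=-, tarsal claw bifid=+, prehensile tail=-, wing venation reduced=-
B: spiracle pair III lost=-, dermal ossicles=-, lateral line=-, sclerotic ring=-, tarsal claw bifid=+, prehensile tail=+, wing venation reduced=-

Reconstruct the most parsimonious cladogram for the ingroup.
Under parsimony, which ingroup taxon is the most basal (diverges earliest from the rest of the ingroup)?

M

Character polarity is set by the outgroup: the derived state is whichever differs from the outgroup's state, so for dermal ossicles the derived state is '-', and for the remaining characters it is '+'.
Only A, L, and R show the derived state '+' for spiracle pair III lost, supporting them as a clade.
dermal ossicles: derived state '-' in B and K only — synapomorphy for {B, K}.
lateral line (derived state '+') is unique to R (autapomorphy; uninformative for grouping).
sclerotic ring (derived state '+') is unique to L (autapomorphy; uninformative for grouping).
tarsal claw bifid (derived state '+') is shared by all ingroup taxa — unites the whole ingroup.
prehensile tail: derived state '+' in A, B, K, L, and R only — synapomorphy for {A, B, K, L, R}.
wing venation reduced: derived state '+' in A and R only — synapomorphy for {A, R}.
Most parsimonious ingroup topology: (((K,B),((A,R),L)),M).
M is sister to the clade containing all other ingroup taxa, so it is the earliest-diverging (most basal) ingroup lineage.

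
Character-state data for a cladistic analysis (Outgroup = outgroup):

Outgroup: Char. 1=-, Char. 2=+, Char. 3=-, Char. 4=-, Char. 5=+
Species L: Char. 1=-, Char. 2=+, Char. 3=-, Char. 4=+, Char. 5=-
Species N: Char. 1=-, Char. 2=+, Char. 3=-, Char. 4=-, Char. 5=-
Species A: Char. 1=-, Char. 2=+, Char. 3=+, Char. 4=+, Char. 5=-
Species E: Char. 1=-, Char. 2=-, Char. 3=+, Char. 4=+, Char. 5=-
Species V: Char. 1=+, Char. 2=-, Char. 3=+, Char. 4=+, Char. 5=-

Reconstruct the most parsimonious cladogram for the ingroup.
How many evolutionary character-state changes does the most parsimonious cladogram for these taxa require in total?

5

Character polarity is set by the outgroup: the derived state is whichever differs from the outgroup's state, so for Char. 2, Char. 5 the derived state is '-', and for the remaining characters it is '+'.
Char. 1: derived state '+' in Species V only — an autapomorphy, so it tells us nothing about relationships among taxa.
Char. 2 (derived state '-') is shared by Species E and Species V — a synapomorphy uniting that clade.
Only Species A, Species E, and Species V show the derived state '+' for Char. 3, supporting them as a clade.
Only Species A, Species E, Species L, and Species V show the derived state '+' for Char. 4, supporting them as a clade.
All ingroup taxa share the derived state '-' for Char. 5; it defines the ingroup but does not resolve relationships within it.
Most parsimonious ingroup topology: ((Species L,(Species A,(Species E,Species V))),Species N).
Changes per character on this tree: Char. 1: 1; Char. 2: 1; Char. 3: 1; Char. 4: 1; Char. 5: 1.
Total = 5.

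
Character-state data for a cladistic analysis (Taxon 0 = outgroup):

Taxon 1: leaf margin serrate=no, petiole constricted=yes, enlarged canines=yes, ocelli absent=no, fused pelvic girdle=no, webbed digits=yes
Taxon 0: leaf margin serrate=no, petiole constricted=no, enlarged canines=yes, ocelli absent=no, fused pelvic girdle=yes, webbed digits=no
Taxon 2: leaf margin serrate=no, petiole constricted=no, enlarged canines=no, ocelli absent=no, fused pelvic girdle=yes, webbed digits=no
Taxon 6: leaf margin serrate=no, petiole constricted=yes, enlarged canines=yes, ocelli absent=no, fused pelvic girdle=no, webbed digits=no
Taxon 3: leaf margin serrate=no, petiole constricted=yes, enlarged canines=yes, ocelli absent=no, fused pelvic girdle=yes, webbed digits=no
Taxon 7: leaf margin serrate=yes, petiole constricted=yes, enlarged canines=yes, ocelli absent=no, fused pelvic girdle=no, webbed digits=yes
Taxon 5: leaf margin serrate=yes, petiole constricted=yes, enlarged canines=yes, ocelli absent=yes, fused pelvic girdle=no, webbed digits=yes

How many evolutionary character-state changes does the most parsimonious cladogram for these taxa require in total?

6

Character polarity is set by the outgroup: the derived state is whichever differs from the outgroup's state, so for enlarged canines, fused pelvic girdle the derived state is 'no', and for the remaining characters it is 'yes'.
leaf margin serrate (derived state 'yes') is shared by Taxon 5 and Taxon 7 — a synapomorphy uniting that clade.
petiole constricted: derived state 'yes' in Taxon 1, Taxon 3, Taxon 5, Taxon 6, and Taxon 7 only — synapomorphy for {Taxon 1, Taxon 3, Taxon 5, Taxon 6, Taxon 7}.
enlarged canines: derived state 'no' in Taxon 2 only — an autapomorphy, so it tells us nothing about relationships among taxa.
ocelli absent (derived state 'yes') is unique to Taxon 5 (autapomorphy; uninformative for grouping).
Only Taxon 1, Taxon 5, Taxon 6, and Taxon 7 show the derived state 'no' for fused pelvic girdle, supporting them as a clade.
webbed digits: derived state 'yes' in Taxon 1, Taxon 5, and Taxon 7 only — synapomorphy for {Taxon 1, Taxon 5, Taxon 7}.
Most parsimonious ingroup topology: (((((Taxon 5,Taxon 7),Taxon 1),Taxon 6),Taxon 3),Taxon 2).
Changes per character on this tree: leaf margin serrate: 1; petiole constricted: 1; enlarged canines: 1; ocelli absent: 1; fused pelvic girdle: 1; webbed digits: 1.
Total = 6.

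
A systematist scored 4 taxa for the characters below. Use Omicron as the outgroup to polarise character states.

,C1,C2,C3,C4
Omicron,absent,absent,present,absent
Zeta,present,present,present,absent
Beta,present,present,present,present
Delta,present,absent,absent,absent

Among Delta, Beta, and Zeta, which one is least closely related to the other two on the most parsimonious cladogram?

Character polarity is set by the outgroup: the derived state is whichever differs from the outgroup's state, so for C3 the derived state is 'absent', and for the remaining characters it is 'present'.
C1 (derived state 'present') is shared by all ingroup taxa — unites the whole ingroup.
Only Beta and Zeta show the derived state 'present' for C2, supporting them as a clade.
C3 (derived state 'absent') is unique to Delta (autapomorphy; uninformative for grouping).
C4 (derived state 'present') is unique to Beta (autapomorphy; uninformative for grouping).
Most parsimonious ingroup topology: ((Zeta,Beta),Delta).
Zeta and Beta share a more recent common ancestor with each other than either does with Delta, so Delta is the least closely related of the three.

Delta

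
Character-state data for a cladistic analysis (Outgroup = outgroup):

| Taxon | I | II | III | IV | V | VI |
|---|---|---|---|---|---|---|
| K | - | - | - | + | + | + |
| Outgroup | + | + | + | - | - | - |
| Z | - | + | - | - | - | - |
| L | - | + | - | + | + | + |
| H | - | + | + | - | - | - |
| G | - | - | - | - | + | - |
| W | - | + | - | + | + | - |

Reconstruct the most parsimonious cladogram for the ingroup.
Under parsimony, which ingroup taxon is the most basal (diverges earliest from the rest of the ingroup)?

Character polarity is set by the outgroup: the derived state is whichever differs from the outgroup's state, so for I, II, III the derived state is '-', and for the remaining characters it is '+'.
I (derived state '-') is shared by all ingroup taxa — unites the whole ingroup.
II (state '-') occurs in G and K but conflicts with the nesting implied by the other characters — most parsimoniously interpreted as homoplasy.
III: derived state '-' in G, K, L, W, and Z only — synapomorphy for {G, K, L, W, Z}.
Only K, L, and W show the derived state '+' for IV, supporting them as a clade.
V: derived state '+' in G, K, L, and W only — synapomorphy for {G, K, L, W}.
VI: derived state '+' in K and L only — synapomorphy for {K, L}.
Most parsimonious ingroup topology: (((((L,K),W),G),Z),H).
H is sister to the clade containing all other ingroup taxa, so it is the earliest-diverging (most basal) ingroup lineage.

H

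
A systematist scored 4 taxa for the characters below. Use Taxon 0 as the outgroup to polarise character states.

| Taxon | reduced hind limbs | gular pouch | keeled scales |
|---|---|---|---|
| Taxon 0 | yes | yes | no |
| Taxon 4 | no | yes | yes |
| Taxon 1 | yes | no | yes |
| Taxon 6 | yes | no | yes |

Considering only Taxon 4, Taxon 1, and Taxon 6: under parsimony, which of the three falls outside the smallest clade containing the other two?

Taxon 4

Character polarity is set by the outgroup: the derived state is whichever differs from the outgroup's state, so for reduced hind limbs, gular pouch the derived state is 'no', and for the remaining characters it is 'yes'.
reduced hind limbs: derived state 'no' in Taxon 4 only — an autapomorphy, so it tells us nothing about relationships among taxa.
gular pouch: derived state 'no' in Taxon 1 and Taxon 6 only — synapomorphy for {Taxon 1, Taxon 6}.
All ingroup taxa share the derived state 'yes' for keeled scales; it defines the ingroup but does not resolve relationships within it.
Most parsimonious ingroup topology: (Taxon 4,(Taxon 1,Taxon 6)).
Taxon 1 and Taxon 6 share a more recent common ancestor with each other than either does with Taxon 4, so Taxon 4 is the least closely related of the three.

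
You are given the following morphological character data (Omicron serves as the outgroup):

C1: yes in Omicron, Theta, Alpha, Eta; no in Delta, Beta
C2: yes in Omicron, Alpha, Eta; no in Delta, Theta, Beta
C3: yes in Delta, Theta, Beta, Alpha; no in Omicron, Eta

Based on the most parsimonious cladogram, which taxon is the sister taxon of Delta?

Character polarity is set by the outgroup: the derived state is whichever differs from the outgroup's state, so for C1, C2 the derived state is 'no', and for the remaining characters it is 'yes'.
Only Beta and Delta show the derived state 'no' for C1, supporting them as a clade.
C2 (derived state 'no') is shared by Beta, Delta, and Theta — a synapomorphy uniting that clade.
C3 (derived state 'yes') is shared by Alpha, Beta, Delta, and Theta — a synapomorphy uniting that clade.
Most parsimonious ingroup topology: ((((Delta,Beta),Theta),Alpha),Eta).
Delta and Beta form a cherry on this tree, so they are sister taxa.

Beta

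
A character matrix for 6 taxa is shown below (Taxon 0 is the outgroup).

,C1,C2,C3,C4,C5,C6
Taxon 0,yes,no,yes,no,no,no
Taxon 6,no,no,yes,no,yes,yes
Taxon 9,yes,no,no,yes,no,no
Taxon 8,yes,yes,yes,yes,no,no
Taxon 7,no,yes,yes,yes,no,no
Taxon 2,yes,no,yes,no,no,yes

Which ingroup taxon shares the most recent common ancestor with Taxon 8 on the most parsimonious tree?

Character polarity is set by the outgroup: the derived state is whichever differs from the outgroup's state, so for C1, C3 the derived state is 'no', and for the remaining characters it is 'yes'.
C1 (state 'no') occurs in Taxon 6 and Taxon 7 but conflicts with the nesting implied by the other characters — most parsimoniously interpreted as homoplasy.
Only Taxon 7 and Taxon 8 show the derived state 'yes' for C2, supporting them as a clade.
C3: derived state 'no' in Taxon 9 only — an autapomorphy, so it tells us nothing about relationships among taxa.
C4: derived state 'yes' in Taxon 7, Taxon 8, and Taxon 9 only — synapomorphy for {Taxon 7, Taxon 8, Taxon 9}.
C5 (derived state 'yes') is unique to Taxon 6 (autapomorphy; uninformative for grouping).
Only Taxon 2 and Taxon 6 show the derived state 'yes' for C6, supporting them as a clade.
Most parsimonious ingroup topology: ((Taxon 2,Taxon 6),(Taxon 9,(Taxon 7,Taxon 8))).
Taxon 8 and Taxon 7 form a cherry on this tree, so they are sister taxa.

Taxon 7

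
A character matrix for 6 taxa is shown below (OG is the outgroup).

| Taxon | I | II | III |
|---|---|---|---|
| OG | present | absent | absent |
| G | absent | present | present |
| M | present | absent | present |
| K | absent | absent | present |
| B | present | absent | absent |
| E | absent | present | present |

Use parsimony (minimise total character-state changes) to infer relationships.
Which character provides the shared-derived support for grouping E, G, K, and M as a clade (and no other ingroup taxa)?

Character polarity is set by the outgroup: the derived state is whichever differs from the outgroup's state, so for I the derived state is 'absent', and for the remaining characters it is 'present'.
I: derived state 'absent' in E, G, and K only — synapomorphy for {E, G, K}.
II (derived state 'present') is shared by E and G — a synapomorphy uniting that clade.
III: derived state 'present' in E, G, K, and M only — synapomorphy for {E, G, K, M}.
Most parsimonious ingroup topology: ((((G,E),K),M),B).
The clade {E, G, K, M} is supported by III: its derived state 'present' occurs in exactly those taxa and in no other taxon (including the outgroup).

III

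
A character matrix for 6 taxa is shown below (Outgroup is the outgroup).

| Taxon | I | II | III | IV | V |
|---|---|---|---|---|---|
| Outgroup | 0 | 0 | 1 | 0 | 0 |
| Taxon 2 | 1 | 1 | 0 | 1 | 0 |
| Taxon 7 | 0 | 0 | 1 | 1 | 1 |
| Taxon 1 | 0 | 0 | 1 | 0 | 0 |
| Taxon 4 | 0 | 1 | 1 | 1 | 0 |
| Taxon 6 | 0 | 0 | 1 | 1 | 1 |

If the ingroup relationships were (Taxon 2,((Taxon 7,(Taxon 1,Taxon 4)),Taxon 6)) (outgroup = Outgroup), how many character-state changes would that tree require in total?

Map each character onto (Taxon 2,((Taxon 7,(Taxon 1,Taxon 4)),Taxon 6)) (rooted by Outgroup) and count the minimum state changes it requires (Fitch parsimony):
I: 1; II: 2; III: 1; IV: 2; V: 2.
Total tree length = 8.

8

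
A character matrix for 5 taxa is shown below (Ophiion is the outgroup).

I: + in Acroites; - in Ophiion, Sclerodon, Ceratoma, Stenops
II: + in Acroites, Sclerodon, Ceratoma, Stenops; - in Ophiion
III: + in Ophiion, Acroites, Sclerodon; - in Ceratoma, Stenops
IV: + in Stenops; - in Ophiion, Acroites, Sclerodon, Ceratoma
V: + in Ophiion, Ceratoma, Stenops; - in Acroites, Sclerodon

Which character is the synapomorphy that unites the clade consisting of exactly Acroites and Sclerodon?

Character polarity is set by the outgroup: the derived state is whichever differs from the outgroup's state, so for III, V the derived state is '-', and for the remaining characters it is '+'.
I: derived state '+' in Acroites only — an autapomorphy, so it tells us nothing about relationships among taxa.
All ingroup taxa share the derived state '+' for II; it defines the ingroup but does not resolve relationships within it.
Only Ceratoma and Stenops show the derived state '-' for III, supporting them as a clade.
IV (derived state '+') is unique to Stenops (autapomorphy; uninformative for grouping).
Only Acroites and Sclerodon show the derived state '-' for V, supporting them as a clade.
Most parsimonious ingroup topology: ((Acroites,Sclerodon),(Ceratoma,Stenops)).
The clade {Acroites, Sclerodon} is supported by V: its derived state '-' occurs in exactly those taxa and in no other taxon (including the outgroup).

V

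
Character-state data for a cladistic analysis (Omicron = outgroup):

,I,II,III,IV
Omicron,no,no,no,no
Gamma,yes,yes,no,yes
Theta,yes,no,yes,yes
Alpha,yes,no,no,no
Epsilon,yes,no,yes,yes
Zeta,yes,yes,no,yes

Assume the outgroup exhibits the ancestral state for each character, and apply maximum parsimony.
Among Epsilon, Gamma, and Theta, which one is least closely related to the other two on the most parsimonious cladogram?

Gamma

The outgroup has state 'no' for every character, so 'yes' is the derived state throughout.
I (derived state 'yes') is shared by all ingroup taxa — unites the whole ingroup.
II (derived state 'yes') is shared by Gamma and Zeta — a synapomorphy uniting that clade.
III (derived state 'yes') is shared by Epsilon and Theta — a synapomorphy uniting that clade.
IV (derived state 'yes') is shared by Epsilon, Gamma, Theta, and Zeta — a synapomorphy uniting that clade.
Most parsimonious ingroup topology: (((Gamma,Zeta),(Theta,Epsilon)),Alpha).
Theta and Epsilon share a more recent common ancestor with each other than either does with Gamma, so Gamma is the least closely related of the three.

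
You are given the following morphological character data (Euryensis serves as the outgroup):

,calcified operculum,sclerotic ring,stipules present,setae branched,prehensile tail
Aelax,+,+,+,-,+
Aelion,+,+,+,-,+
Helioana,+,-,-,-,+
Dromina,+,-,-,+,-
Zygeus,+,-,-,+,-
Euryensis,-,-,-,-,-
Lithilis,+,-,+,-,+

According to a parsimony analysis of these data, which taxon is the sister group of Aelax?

Aelion

The outgroup has state '-' for every character, so '+' is the derived state throughout.
calcified operculum (derived state '+') is shared by all ingroup taxa — unites the whole ingroup.
Only Aelax and Aelion show the derived state '+' for sclerotic ring, supporting them as a clade.
stipules present (derived state '+') is shared by Aelax, Aelion, and Lithilis — a synapomorphy uniting that clade.
setae branched: derived state '+' in Dromina and Zygeus only — synapomorphy for {Dromina, Zygeus}.
Only Aelax, Aelion, Helioana, and Lithilis show the derived state '+' for prehensile tail, supporting them as a clade.
Most parsimonious ingroup topology: ((Helioana,(Lithilis,(Aelion,Aelax))),(Dromina,Zygeus)).
Aelax and Aelion form a cherry on this tree, so they are sister taxa.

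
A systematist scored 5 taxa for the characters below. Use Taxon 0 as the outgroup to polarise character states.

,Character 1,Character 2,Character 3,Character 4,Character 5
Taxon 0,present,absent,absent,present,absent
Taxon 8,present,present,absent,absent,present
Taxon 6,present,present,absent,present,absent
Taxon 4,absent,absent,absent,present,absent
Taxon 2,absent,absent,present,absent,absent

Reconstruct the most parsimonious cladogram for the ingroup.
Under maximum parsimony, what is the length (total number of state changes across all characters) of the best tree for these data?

6

Character polarity is set by the outgroup: the derived state is whichever differs from the outgroup's state, so for Character 1, Character 4 the derived state is 'absent', and for the remaining characters it is 'present'.
Only Taxon 2 and Taxon 4 show the derived state 'absent' for Character 1, supporting them as a clade.
Character 2 (derived state 'present') is shared by Taxon 6 and Taxon 8 — a synapomorphy uniting that clade.
Character 3 (derived state 'present') is unique to Taxon 2 (autapomorphy; uninformative for grouping).
Character 4 (state 'absent') occurs in Taxon 2 and Taxon 8 but conflicts with the nesting implied by the other characters — most parsimoniously interpreted as homoplasy.
Character 5: derived state 'present' in Taxon 8 only — an autapomorphy, so it tells us nothing about relationships among taxa.
Most parsimonious ingroup topology: ((Taxon 8,Taxon 6),(Taxon 2,Taxon 4)).
Changes per character on this tree: Character 1: 1; Character 2: 1; Character 3: 1; Character 4: 2; Character 5: 1.
Total = 6.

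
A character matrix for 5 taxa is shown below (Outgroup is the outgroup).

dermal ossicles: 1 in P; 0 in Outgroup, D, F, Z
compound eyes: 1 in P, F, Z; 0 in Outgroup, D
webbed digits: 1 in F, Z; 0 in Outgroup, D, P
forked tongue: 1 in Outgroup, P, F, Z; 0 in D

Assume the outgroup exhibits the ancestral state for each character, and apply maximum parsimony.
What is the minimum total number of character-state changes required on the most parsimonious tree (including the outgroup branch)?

Character polarity is set by the outgroup: the derived state is whichever differs from the outgroup's state, so for forked tongue the derived state is '0', and for the remaining characters it is '1'.
dermal ossicles: derived state '1' in P only — an autapomorphy, so it tells us nothing about relationships among taxa.
compound eyes: derived state '1' in F, P, and Z only — synapomorphy for {F, P, Z}.
webbed digits (derived state '1') is shared by F and Z — a synapomorphy uniting that clade.
forked tongue (derived state '0') is unique to D (autapomorphy; uninformative for grouping).
Most parsimonious ingroup topology: ((P,(Z,F)),D).
Changes per character on this tree: dermal ossicles: 1; compound eyes: 1; webbed digits: 1; forked tongue: 1.
Total = 4.

4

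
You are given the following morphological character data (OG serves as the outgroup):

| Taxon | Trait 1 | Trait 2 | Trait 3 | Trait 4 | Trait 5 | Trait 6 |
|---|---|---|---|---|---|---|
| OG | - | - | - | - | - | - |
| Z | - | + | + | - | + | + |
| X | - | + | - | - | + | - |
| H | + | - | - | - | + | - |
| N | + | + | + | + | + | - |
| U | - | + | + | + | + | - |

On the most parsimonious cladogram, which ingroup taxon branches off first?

The outgroup has state '-' for every character, so '+' is the derived state throughout.
Trait 1 (state '+') occurs in H and N but conflicts with the nesting implied by the other characters — most parsimoniously interpreted as homoplasy.
Only N, U, X, and Z show the derived state '+' for Trait 2, supporting them as a clade.
Trait 3 (derived state '+') is shared by N, U, and Z — a synapomorphy uniting that clade.
Trait 4: derived state '+' in N and U only — synapomorphy for {N, U}.
Trait 5 (derived state '+') is shared by all ingroup taxa — unites the whole ingroup.
Trait 6 (derived state '+') is unique to Z (autapomorphy; uninformative for grouping).
Most parsimonious ingroup topology: (((Z,(N,U)),X),H).
H is sister to the clade containing all other ingroup taxa, so it is the earliest-diverging (most basal) ingroup lineage.

H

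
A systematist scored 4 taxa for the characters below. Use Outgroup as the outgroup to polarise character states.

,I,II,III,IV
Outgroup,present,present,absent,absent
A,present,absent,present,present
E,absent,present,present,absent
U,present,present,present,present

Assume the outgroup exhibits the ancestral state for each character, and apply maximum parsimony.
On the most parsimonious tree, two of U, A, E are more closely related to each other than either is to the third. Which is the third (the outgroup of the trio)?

E

Character polarity is set by the outgroup: the derived state is whichever differs from the outgroup's state, so for I, II the derived state is 'absent', and for the remaining characters it is 'present'.
I: derived state 'absent' in E only — an autapomorphy, so it tells us nothing about relationships among taxa.
II: derived state 'absent' in A only — an autapomorphy, so it tells us nothing about relationships among taxa.
III (derived state 'present') is shared by all ingroup taxa — unites the whole ingroup.
IV: derived state 'present' in A and U only — synapomorphy for {A, U}.
Most parsimonious ingroup topology: ((A,U),E).
U and A share a more recent common ancestor with each other than either does with E, so E is the least closely related of the three.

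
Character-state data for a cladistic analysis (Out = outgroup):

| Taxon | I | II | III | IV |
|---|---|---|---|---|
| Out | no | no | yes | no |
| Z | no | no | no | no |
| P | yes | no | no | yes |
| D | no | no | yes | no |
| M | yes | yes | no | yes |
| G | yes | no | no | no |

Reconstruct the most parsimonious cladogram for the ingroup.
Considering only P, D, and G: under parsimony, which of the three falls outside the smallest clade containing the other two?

D

Character polarity is set by the outgroup: the derived state is whichever differs from the outgroup's state, so for III the derived state is 'no', and for the remaining characters it is 'yes'.
Only G, M, and P show the derived state 'yes' for I, supporting them as a clade.
II: derived state 'yes' in M only — an autapomorphy, so it tells us nothing about relationships among taxa.
Only G, M, P, and Z show the derived state 'no' for III, supporting them as a clade.
Only M and P show the derived state 'yes' for IV, supporting them as a clade.
Most parsimonious ingroup topology: ((Z,((P,M),G)),D).
P and G share a more recent common ancestor with each other than either does with D, so D is the least closely related of the three.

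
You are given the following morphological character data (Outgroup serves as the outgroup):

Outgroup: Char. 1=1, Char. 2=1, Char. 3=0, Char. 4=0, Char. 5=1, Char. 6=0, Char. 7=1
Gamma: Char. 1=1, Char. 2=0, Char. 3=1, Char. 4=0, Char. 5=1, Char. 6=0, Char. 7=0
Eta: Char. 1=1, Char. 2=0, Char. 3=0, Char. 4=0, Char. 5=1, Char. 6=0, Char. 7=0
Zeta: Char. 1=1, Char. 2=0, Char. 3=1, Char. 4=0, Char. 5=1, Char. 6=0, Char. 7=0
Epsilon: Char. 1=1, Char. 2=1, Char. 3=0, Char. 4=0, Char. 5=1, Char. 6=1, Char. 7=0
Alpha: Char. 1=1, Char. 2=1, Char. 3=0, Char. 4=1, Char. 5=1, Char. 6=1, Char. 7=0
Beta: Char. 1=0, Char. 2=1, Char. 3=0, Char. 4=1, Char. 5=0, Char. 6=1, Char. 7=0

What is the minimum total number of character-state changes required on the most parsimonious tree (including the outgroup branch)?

7

Character polarity is set by the outgroup: the derived state is whichever differs from the outgroup's state, so for Char. 1, Char. 2, Char. 5, Char. 7 the derived state is '0', and for the remaining characters it is '1'.
Char. 1 (derived state '0') is unique to Beta (autapomorphy; uninformative for grouping).
Char. 2: derived state '0' in Eta, Gamma, and Zeta only — synapomorphy for {Eta, Gamma, Zeta}.
Char. 3 (derived state '1') is shared by Gamma and Zeta — a synapomorphy uniting that clade.
Char. 4: derived state '1' in Alpha and Beta only — synapomorphy for {Alpha, Beta}.
Char. 5: derived state '0' in Beta only — an autapomorphy, so it tells us nothing about relationships among taxa.
Only Alpha, Beta, and Epsilon show the derived state '1' for Char. 6, supporting them as a clade.
All ingroup taxa share the derived state '0' for Char. 7; it defines the ingroup but does not resolve relationships within it.
Most parsimonious ingroup topology: (((Gamma,Zeta),Eta),(Epsilon,(Alpha,Beta))).
Changes per character on this tree: Char. 1: 1; Char. 2: 1; Char. 3: 1; Char. 4: 1; Char. 5: 1; Char. 6: 1; Char. 7: 1.
Total = 7.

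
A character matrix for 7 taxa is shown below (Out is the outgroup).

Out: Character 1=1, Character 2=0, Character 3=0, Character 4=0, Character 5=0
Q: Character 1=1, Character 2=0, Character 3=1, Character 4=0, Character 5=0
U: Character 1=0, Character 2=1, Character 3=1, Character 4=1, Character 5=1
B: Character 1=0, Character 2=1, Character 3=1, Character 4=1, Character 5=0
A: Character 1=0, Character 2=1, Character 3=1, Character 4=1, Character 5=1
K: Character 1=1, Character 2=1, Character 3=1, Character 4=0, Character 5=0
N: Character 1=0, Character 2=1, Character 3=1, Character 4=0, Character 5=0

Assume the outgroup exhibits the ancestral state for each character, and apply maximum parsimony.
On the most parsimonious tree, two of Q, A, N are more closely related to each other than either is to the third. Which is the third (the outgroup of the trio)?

Character polarity is set by the outgroup: the derived state is whichever differs from the outgroup's state, so for Character 1 the derived state is '0', and for the remaining characters it is '1'.
Character 1: derived state '0' in A, B, N, and U only — synapomorphy for {A, B, N, U}.
Character 2: derived state '1' in A, B, K, N, and U only — synapomorphy for {A, B, K, N, U}.
All ingroup taxa share the derived state '1' for Character 3; it defines the ingroup but does not resolve relationships within it.
Only A, B, and U show the derived state '1' for Character 4, supporting them as a clade.
Character 5 (derived state '1') is shared by A and U — a synapomorphy uniting that clade.
Most parsimonious ingroup topology: (Q,((((U,A),B),N),K)).
A and N share a more recent common ancestor with each other than either does with Q, so Q is the least closely related of the three.

Q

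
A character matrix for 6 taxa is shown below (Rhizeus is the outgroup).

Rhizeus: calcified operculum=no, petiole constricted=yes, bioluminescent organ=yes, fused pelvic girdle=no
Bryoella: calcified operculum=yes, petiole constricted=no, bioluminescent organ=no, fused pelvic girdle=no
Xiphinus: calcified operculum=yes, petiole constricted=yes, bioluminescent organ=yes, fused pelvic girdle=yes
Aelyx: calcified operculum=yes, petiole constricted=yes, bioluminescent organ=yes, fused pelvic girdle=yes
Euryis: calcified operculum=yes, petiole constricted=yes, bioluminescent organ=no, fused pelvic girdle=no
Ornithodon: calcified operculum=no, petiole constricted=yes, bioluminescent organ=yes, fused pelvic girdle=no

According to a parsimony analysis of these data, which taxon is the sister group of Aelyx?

Xiphinus

Character polarity is set by the outgroup: the derived state is whichever differs from the outgroup's state, so for petiole constricted, bioluminescent organ the derived state is 'no', and for the remaining characters it is 'yes'.
Only Aelyx, Bryoella, Euryis, and Xiphinus show the derived state 'yes' for calcified operculum, supporting them as a clade.
petiole constricted (derived state 'no') is unique to Bryoella (autapomorphy; uninformative for grouping).
Only Bryoella and Euryis show the derived state 'no' for bioluminescent organ, supporting them as a clade.
Only Aelyx and Xiphinus show the derived state 'yes' for fused pelvic girdle, supporting them as a clade.
Most parsimonious ingroup topology: (((Bryoella,Euryis),(Xiphinus,Aelyx)),Ornithodon).
Aelyx and Xiphinus form a cherry on this tree, so they are sister taxa.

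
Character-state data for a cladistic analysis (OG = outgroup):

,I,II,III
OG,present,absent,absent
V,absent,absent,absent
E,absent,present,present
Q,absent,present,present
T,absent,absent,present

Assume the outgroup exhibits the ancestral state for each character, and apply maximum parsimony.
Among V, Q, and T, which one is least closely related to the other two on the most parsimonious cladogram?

Character polarity is set by the outgroup: the derived state is whichever differs from the outgroup's state, so for I the derived state is 'absent', and for the remaining characters it is 'present'.
I (derived state 'absent') is shared by all ingroup taxa — unites the whole ingroup.
II (derived state 'present') is shared by E and Q — a synapomorphy uniting that clade.
Only E, Q, and T show the derived state 'present' for III, supporting them as a clade.
Most parsimonious ingroup topology: (V,((E,Q),T)).
Q and T share a more recent common ancestor with each other than either does with V, so V is the least closely related of the three.

V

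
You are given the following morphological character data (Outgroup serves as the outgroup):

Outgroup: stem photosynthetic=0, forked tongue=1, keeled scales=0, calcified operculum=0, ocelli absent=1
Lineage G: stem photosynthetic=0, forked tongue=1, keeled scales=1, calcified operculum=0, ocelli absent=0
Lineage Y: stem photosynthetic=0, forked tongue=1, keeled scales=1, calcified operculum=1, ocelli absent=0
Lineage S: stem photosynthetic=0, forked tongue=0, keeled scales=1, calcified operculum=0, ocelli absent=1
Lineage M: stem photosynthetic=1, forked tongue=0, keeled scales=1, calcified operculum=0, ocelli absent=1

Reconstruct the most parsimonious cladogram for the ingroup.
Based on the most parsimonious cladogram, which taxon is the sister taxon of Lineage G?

Character polarity is set by the outgroup: the derived state is whichever differs from the outgroup's state, so for forked tongue, ocelli absent the derived state is '0', and for the remaining characters it is '1'.
stem photosynthetic (derived state '1') is unique to Lineage M (autapomorphy; uninformative for grouping).
forked tongue (derived state '0') is shared by Lineage M and Lineage S — a synapomorphy uniting that clade.
All ingroup taxa share the derived state '1' for keeled scales; it defines the ingroup but does not resolve relationships within it.
calcified operculum: derived state '1' in Lineage Y only — an autapomorphy, so it tells us nothing about relationships among taxa.
ocelli absent (derived state '0') is shared by Lineage G and Lineage Y — a synapomorphy uniting that clade.
Most parsimonious ingroup topology: ((Lineage M,Lineage S),(Lineage Y,Lineage G)).
Lineage G and Lineage Y form a cherry on this tree, so they are sister taxa.

Lineage Y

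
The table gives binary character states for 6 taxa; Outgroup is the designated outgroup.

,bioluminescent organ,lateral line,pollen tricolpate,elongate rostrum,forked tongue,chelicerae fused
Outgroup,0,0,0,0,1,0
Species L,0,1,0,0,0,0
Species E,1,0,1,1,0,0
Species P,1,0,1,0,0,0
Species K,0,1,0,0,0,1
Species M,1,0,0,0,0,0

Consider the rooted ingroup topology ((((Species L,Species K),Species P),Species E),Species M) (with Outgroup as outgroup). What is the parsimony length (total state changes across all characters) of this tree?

Map each character onto ((((Species L,Species K),Species P),Species E),Species M) (rooted by Outgroup) and count the minimum state changes it requires (Fitch parsimony):
bioluminescent organ: 2; lateral line: 1; pollen tricolpate: 2; elongate rostrum: 1; forked tongue: 1; chelicerae fused: 1.
Total tree length = 8.

8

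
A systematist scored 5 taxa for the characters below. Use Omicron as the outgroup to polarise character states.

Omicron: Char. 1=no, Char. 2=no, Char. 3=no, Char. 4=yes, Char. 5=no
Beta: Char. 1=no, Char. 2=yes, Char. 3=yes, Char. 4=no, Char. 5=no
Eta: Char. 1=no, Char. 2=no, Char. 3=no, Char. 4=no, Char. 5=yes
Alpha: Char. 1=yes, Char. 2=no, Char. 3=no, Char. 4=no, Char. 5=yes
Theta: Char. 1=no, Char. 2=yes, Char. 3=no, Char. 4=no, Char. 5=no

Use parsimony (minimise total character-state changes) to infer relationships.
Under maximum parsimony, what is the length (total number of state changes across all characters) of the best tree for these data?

5

Character polarity is set by the outgroup: the derived state is whichever differs from the outgroup's state, so for Char. 4 the derived state is 'no', and for the remaining characters it is 'yes'.
Char. 1 (derived state 'yes') is unique to Alpha (autapomorphy; uninformative for grouping).
Char. 2 (derived state 'yes') is shared by Beta and Theta — a synapomorphy uniting that clade.
Char. 3: derived state 'yes' in Beta only — an autapomorphy, so it tells us nothing about relationships among taxa.
All ingroup taxa share the derived state 'no' for Char. 4; it defines the ingroup but does not resolve relationships within it.
Only Alpha and Eta show the derived state 'yes' for Char. 5, supporting them as a clade.
Most parsimonious ingroup topology: ((Beta,Theta),(Eta,Alpha)).
Changes per character on this tree: Char. 1: 1; Char. 2: 1; Char. 3: 1; Char. 4: 1; Char. 5: 1.
Total = 5.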